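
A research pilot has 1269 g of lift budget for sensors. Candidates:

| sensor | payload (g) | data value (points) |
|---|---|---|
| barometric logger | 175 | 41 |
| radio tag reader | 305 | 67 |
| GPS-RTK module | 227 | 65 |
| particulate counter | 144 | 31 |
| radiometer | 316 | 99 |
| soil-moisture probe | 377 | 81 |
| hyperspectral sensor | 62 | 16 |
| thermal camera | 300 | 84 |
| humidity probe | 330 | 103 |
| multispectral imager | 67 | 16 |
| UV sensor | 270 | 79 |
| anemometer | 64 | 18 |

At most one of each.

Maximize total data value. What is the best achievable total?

Density check — radiometer 0.31, humidity probe 0.31, UV sensor 0.29, GPS-RTK module 0.29 are the best per g.
GPS-RTK module + radiometer + hyperspectral sensor + humidity probe + UV sensor + anemometer uses 1269 of the 1269 g and totals 380.

380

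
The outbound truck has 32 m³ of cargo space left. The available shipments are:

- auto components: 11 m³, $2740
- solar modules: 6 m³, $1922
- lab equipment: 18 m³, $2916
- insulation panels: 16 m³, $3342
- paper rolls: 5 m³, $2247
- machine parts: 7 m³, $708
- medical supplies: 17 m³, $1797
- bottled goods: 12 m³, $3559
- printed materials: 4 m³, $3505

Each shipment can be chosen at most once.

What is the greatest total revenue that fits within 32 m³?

12051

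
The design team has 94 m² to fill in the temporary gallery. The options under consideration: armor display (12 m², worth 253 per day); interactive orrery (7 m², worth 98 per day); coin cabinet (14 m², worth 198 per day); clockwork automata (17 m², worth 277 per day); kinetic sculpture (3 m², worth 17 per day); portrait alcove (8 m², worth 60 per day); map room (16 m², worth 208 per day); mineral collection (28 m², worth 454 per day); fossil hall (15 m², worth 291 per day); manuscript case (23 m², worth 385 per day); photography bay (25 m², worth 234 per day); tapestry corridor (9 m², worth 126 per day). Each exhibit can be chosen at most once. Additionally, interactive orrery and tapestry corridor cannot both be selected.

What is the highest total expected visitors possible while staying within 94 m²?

A density-first pass picks armor display + interactive orrery + coin cabinet + clockwork automata + kinetic sculpture + fossil hall + manuscript case — 1519 at 91 m².
Reworking the packing: armor display + map room + mineral collection + fossil hall + manuscript case uses 94 m² and improves the total to 1591.
That's the maximum — no feasible swap from here does better than 1591.

1591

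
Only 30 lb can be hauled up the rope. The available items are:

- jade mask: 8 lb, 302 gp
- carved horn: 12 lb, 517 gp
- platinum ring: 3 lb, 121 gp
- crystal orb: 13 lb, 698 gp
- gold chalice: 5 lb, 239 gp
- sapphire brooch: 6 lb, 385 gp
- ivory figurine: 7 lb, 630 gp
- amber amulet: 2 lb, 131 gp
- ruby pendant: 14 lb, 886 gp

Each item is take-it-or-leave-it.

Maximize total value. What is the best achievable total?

2032

Sapphire brooch + ivory figurine + amber amulet + ruby pendant uses 29 of the 30 lb and totals 2032.
The closest alternative, platinum ring + sapphire brooch + ivory figurine + ruby pendant, reaches only 2022.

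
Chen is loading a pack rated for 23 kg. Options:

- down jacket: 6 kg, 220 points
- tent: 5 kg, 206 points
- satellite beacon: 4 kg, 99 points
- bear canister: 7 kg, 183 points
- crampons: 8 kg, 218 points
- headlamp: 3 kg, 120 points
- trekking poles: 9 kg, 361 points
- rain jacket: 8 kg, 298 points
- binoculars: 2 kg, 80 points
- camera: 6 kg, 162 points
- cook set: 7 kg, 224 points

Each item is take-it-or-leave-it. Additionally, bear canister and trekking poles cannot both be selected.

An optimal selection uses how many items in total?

4

Optimal total is 907.
For example down jacket + tent + headlamp + trekking poles achieves it, using 23 kg.
All optima have 4 items.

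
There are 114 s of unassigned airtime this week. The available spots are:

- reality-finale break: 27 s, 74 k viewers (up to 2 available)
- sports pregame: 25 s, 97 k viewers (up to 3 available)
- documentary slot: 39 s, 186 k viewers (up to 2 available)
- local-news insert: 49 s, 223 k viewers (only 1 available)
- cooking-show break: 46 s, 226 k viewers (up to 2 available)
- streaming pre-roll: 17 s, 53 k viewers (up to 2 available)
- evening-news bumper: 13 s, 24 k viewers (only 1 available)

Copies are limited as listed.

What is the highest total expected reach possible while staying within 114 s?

By expected reach per s: cooking-show break 4.91, documentary slot 4.77, local-news insert 4.55 lead.
The ratio heuristic lands on 2×cooking-show break + streaming pre-roll (505) but leaves 5 s idle.
Replace cooking-show break and streaming pre-roll with sports pregame + documentary slot: the trade gains 4 net, giving 509 at 110 s.
No other feasible combination exceeds 509.

509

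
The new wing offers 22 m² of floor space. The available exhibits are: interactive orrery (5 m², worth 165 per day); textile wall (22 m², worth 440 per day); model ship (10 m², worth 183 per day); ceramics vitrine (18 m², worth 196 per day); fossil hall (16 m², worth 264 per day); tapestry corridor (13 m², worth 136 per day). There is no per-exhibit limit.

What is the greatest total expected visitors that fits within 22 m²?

660

Taking 4×interactive orrery: 20 m² used, 660 in expected visitors.
Nothing else within 22 m² beats 660.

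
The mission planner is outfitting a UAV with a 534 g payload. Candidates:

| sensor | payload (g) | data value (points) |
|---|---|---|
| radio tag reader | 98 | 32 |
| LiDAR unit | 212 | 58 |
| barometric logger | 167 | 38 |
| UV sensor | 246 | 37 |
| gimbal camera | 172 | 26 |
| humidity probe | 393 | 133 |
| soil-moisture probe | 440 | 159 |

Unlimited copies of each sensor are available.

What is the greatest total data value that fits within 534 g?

165

Ranking by ratio (data value/g): soil-moisture probe 0.36, humidity probe 0.34, radio tag reader 0.33.
Taking the top-ratio sensors first gives soil-moisture probe for 159 (440 g).
Replace soil-moisture probe with radio tag reader + humidity probe: the trade gains 6 net, giving 165 at 491 g.
No other feasible combination exceeds 165.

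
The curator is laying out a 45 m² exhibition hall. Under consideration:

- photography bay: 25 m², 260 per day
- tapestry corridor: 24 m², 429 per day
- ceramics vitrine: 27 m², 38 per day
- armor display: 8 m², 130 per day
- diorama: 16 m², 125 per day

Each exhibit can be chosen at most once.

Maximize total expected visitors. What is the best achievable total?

559

The ratio ordering already packs tightly: tapestry corridor + armor display, 32 m², 559.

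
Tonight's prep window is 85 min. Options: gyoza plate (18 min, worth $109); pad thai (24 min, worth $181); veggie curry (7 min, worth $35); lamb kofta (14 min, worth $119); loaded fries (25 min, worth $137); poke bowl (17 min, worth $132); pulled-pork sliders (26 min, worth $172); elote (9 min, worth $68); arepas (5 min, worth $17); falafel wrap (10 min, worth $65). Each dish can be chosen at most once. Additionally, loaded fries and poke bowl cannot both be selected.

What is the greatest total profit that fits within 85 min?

Filling by ratio: pad thai + veggie curry + lamb kofta + poke bowl + elote + falafel wrap for 600, with 4 min left unused.
Dropping veggie curry and falafel wrap frees 17 min; slotting in gyoza plate (18 min) lifts the total to 609 at 82 min.
That's the maximum — no feasible swap from here does better than 609.

609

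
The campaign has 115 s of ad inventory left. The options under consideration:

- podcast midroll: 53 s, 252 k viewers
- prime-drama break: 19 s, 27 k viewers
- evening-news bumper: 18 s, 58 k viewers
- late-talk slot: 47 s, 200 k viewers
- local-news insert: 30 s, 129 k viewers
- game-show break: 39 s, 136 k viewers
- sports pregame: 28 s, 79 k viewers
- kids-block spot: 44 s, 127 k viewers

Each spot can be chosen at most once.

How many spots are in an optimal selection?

Best achievable expected reach is 460.
podcast midroll + local-news insert + sports pregame hits 460 at 111 s.
All optima have 3 spots.

3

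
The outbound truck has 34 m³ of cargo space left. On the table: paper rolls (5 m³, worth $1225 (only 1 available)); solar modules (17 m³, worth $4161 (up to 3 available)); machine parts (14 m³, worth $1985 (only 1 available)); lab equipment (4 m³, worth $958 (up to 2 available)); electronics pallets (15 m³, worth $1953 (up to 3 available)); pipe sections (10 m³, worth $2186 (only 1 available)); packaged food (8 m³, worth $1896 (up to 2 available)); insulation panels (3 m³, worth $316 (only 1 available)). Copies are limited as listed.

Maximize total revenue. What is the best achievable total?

8322

By revenue per m³: paper rolls 245.00, solar modules 244.76, lab equipment 239.50 lead.
The ratio heuristic lands on paper rolls + solar modules + 2×lab equipment + insulation panels (7618) but leaves 1 m³ idle.
The 16 m³ tied up in paper rolls and 2×lab equipment and insulation panels is better spent on solar modules — total rises to 8322 (34 m³).
No other feasible combination exceeds 8322.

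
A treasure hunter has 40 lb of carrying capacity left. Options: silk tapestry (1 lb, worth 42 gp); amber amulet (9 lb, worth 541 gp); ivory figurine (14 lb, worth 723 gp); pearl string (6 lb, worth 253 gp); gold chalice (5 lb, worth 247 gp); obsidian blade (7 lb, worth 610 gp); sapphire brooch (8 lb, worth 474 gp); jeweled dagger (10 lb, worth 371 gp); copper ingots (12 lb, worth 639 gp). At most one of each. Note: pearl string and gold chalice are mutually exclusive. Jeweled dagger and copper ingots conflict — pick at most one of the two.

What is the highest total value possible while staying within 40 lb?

The ratio heuristic lands on silk tapestry + amber amulet + obsidian blade + sapphire brooch + copper ingots (2306) but leaves 3 lb idle.
Dropping copper ingots frees 12 lb; slotting in ivory figurine (14 lb) lifts the total to 2390 at 39 lb.
Runner-up amber amulet + ivory figurine + obsidian blade + sapphire brooch tops out at 2348.

2390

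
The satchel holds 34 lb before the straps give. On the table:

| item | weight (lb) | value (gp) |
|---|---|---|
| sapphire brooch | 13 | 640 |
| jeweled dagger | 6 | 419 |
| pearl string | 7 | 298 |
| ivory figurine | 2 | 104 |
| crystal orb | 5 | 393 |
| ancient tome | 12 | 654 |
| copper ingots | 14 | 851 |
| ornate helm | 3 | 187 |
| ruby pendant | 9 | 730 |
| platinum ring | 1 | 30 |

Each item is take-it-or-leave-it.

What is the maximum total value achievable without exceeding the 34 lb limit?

Greedy by ratio would take jeweled dagger + pearl string + ivory figurine + crystal orb + ornate helm + ruby pendant + platinum ring: 33 lb used, total 2161.
But jeweled dagger + crystal orb + copper ingots + ruby pendant fits in 34 lb and reaches 2393.
Runner-up jeweled dagger + ivory figurine + crystal orb + ancient tome + ruby pendant tops out at 2300.

2393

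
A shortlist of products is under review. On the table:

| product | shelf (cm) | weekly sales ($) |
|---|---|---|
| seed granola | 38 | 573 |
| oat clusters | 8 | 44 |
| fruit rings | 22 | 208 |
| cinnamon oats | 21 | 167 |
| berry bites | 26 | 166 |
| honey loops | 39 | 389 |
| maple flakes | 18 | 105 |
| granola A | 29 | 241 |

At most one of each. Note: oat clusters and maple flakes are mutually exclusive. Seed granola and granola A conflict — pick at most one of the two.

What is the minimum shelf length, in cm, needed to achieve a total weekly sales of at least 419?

38

Need the lightest bundle worth ≥ 419.
Taking seed granola gives 573 (≥ 419) for 38 cm.
Below 38 cm the best achievable stays under 419.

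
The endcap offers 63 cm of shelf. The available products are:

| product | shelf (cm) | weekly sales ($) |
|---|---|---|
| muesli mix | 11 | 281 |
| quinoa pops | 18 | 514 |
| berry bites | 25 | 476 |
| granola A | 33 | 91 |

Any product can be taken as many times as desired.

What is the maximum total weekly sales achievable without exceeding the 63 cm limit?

1638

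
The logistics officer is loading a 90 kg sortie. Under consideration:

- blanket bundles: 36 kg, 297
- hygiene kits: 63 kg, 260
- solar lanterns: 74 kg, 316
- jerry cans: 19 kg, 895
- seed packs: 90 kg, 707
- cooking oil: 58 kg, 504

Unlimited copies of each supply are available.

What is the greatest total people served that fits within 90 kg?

3580

The ratio ordering already packs tightly: 4×jerry cans, 76 kg, 3580.
Nothing else within 90 kg beats 3580.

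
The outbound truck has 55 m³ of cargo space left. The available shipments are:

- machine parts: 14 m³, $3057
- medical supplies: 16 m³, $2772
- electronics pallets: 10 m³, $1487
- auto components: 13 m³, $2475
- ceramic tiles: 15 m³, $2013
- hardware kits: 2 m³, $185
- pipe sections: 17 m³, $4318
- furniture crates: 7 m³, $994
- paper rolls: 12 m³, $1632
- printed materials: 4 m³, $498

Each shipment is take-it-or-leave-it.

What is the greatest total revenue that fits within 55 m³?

11342

A density-first pass picks machine parts + electronics pallets + auto components + pipe sections — 11337 at 54 m³.
The 10 m³ tied up in electronics pallets is better spent on furniture crates + printed materials — total rises to 11342 (55 m³).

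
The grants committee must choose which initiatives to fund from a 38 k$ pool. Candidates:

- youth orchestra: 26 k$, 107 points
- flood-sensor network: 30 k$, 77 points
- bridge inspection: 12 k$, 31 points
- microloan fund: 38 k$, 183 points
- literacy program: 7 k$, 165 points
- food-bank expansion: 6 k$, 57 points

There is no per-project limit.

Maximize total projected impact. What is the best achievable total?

825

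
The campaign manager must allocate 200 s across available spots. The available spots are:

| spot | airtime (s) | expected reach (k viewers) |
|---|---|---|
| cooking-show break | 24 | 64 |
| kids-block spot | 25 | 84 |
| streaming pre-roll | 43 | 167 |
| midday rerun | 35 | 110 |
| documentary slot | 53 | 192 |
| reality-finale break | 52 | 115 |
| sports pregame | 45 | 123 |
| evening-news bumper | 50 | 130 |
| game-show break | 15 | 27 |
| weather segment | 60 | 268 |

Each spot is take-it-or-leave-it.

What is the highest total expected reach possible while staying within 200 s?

738

The ratio ordering already packs tightly: kids-block spot + streaming pre-roll + documentary slot + game-show break + weather segment, 196 s, 738.
The closest alternative, streaming pre-roll + midday rerun + documentary slot + weather segment, reaches only 737.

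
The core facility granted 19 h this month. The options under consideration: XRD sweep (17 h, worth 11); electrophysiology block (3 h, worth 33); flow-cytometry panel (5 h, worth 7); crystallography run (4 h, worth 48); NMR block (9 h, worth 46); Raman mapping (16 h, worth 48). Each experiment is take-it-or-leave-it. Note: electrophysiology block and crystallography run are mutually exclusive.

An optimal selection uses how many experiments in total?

3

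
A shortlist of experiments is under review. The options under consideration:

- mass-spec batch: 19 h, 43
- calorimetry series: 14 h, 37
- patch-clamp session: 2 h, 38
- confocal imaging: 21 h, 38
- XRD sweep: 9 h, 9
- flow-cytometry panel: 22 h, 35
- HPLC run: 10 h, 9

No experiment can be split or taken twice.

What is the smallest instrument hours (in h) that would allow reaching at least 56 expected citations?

16

Look for the lowest-instrument combination reaching 56.
calorimetry series + patch-clamp session: 75 expected citations at 16 h.
No combination under 16 h hits 56.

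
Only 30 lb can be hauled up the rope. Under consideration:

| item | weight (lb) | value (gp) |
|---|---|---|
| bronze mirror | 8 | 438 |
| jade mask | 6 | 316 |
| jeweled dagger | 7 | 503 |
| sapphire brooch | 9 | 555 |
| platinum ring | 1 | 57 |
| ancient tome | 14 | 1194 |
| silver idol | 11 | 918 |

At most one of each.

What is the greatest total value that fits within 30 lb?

Ranking by ratio (value/lb): ancient tome 85.29, silver idol 83.45, jeweled dagger 71.86.
The ratio heuristic lands on platinum ring + ancient tome + silver idol (2169) but leaves 4 lb idle.
The 12 lb tied up in platinum ring and silver idol is better spent on jeweled dagger + sapphire brooch — total rises to 2252 (30 lb).
Every other selection either busts 30 lb or fails to beat 2252.

2252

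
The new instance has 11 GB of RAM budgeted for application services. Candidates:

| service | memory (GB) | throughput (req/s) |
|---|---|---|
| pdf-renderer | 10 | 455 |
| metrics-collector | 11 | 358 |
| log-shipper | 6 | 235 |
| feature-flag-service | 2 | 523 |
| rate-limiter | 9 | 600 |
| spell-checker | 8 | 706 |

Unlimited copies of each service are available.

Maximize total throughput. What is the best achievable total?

2615

Taking 5×feature-flag-service: 10 GB used, 2615 in throughput.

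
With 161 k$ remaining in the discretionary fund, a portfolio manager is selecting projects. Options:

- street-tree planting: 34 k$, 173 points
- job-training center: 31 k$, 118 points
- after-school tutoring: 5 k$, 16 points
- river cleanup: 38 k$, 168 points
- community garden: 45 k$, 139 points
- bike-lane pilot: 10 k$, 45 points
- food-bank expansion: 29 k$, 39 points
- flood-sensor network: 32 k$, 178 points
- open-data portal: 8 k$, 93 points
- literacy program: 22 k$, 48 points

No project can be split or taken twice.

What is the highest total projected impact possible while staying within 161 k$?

791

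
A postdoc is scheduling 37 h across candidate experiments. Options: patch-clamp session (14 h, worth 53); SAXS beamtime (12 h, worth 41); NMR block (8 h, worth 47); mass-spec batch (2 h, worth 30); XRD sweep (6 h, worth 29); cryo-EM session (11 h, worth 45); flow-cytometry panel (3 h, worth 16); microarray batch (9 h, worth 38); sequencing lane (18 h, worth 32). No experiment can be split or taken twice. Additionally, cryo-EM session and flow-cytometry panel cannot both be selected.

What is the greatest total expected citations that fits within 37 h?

Filling by ratio: NMR block + mass-spec batch + XRD sweep + flow-cytometry panel + microarray batch for 160, with 9 h left unused.
The 3 h tied up in flow-cytometry panel is better spent on cryo-EM session — total rises to 189 (36 h).
Next best is SAXS beamtime + NMR block + mass-spec batch + XRD sweep + microarray batch at 185 (37 h) — short by 4.

189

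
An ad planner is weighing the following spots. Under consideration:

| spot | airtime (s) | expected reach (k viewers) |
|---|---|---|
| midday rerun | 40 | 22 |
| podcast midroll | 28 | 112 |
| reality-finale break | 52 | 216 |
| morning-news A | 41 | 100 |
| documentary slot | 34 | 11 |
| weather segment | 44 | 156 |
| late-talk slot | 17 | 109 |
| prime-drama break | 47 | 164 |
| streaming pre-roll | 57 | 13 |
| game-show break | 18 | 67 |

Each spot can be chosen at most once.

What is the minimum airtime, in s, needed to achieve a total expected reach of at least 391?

Minimise s subject to total expected reach ≥ 391.
reality-finale break + late-talk slot + game-show break reaches 392 using 87 s.
Below 87 s the best achievable stays under 391.

87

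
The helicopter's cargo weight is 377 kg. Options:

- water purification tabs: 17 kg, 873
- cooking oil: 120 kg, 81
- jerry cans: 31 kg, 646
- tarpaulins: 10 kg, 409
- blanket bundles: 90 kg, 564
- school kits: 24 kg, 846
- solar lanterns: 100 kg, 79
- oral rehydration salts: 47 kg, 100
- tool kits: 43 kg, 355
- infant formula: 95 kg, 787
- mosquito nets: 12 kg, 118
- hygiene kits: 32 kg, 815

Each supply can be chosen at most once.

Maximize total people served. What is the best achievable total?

5413

The ratio ordering already packs tightly: water purification tabs + jerry cans + tarpaulins + blanket bundles + school kits + tool kits + infant formula + mosquito nets + hygiene kits, 354 kg, 5413.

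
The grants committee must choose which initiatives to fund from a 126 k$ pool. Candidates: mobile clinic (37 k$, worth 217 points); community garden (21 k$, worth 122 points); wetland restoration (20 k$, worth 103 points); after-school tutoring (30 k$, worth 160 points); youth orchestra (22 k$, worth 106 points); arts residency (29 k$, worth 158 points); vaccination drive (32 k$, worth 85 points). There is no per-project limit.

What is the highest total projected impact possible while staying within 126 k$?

732

Taking the top-ratio projects first gives 3×mobile clinic for 651 (111 k$).
Replace 3×mobile clinic with 6×community garden: the trade gains 81 net, giving 732 at 126 k$.
Every other selection either busts 126 k$ or fails to beat 732.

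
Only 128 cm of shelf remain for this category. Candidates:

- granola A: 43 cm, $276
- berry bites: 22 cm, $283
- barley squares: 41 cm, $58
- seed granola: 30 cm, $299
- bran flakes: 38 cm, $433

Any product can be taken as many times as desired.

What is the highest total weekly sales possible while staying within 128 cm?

Taking the top-ratio products first gives 5×berry bites for 1415 (110 cm).
Dropping berry bites frees 22 cm; slotting in bran flakes (38 cm) lifts the total to 1565 at 126 cm.

1565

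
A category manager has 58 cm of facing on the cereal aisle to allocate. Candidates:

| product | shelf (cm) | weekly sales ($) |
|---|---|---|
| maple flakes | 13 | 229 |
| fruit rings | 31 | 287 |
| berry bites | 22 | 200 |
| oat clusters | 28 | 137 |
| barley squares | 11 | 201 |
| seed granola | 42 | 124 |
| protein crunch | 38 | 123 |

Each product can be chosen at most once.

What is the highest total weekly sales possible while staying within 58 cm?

717

Ranking by ratio (weekly sales/cm): barley squares 18.27, maple flakes 17.62, fruit rings 9.26, berry bites 9.09.
The ratio ordering already packs tightly: maple flakes + fruit rings + barley squares, 55 cm, 717.
Runner-up maple flakes + berry bites + barley squares tops out at 630.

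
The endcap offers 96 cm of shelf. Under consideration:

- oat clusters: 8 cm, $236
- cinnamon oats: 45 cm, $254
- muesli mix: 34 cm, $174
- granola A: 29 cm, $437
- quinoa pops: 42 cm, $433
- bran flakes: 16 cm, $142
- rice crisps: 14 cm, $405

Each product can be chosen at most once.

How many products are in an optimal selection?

4

The maximum weekly sales within 96 cm is 1511.
oat clusters + granola A + quinoa pops + rice crisps hits 1511 at 93 cm.
Every optimal selection uses 4 products.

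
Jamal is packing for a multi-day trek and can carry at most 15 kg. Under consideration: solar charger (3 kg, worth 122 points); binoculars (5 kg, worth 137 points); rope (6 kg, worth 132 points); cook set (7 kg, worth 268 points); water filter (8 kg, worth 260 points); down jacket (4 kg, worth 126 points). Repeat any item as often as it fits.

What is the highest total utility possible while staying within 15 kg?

Ranking by ratio (utility/kg): solar charger 40.67, cook set 38.29, water filter 32.50, down jacket 31.50.
Best packing: 5×solar charger — 15 kg, 610 total.
Nothing else within 15 kg beats 610.

610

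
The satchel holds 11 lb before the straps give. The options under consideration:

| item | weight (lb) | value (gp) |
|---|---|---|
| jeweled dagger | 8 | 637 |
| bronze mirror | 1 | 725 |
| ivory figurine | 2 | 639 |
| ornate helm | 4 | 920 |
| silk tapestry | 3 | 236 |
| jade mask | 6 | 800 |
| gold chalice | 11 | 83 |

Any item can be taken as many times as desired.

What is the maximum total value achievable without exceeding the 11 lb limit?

7975

Taking 11×bronze mirror: 11 lb used, 7975 in value.
That's the maximum — no swap from here does better than 7975.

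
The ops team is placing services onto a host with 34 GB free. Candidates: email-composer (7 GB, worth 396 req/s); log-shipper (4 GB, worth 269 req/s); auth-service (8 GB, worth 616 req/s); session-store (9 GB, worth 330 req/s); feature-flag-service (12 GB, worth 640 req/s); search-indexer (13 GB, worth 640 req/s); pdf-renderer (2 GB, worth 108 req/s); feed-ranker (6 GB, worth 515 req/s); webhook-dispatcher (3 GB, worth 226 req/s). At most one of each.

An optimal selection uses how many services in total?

The maximum throughput within 34 GB is 2266.
One optimal bundle: log-shipper + auth-service + feature-flag-service + feed-ranker + webhook-dispatcher (33 GB).
All optima have 5 services.

5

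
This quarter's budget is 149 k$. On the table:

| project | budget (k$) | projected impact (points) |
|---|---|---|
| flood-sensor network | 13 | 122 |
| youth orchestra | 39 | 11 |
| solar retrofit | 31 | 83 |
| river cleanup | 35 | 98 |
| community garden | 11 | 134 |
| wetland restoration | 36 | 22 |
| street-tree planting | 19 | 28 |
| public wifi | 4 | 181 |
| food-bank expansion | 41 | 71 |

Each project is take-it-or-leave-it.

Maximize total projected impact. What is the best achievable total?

Density check — public wifi 45.25, community garden 12.18, flood-sensor network 9.38 are the best per k$.
Flood-sensor network + solar retrofit + river cleanup + community garden + public wifi + food-bank expansion uses 135 of the 149 k$ and totals 689.
Every other selection either busts 149 k$ or fails to beat 689.

689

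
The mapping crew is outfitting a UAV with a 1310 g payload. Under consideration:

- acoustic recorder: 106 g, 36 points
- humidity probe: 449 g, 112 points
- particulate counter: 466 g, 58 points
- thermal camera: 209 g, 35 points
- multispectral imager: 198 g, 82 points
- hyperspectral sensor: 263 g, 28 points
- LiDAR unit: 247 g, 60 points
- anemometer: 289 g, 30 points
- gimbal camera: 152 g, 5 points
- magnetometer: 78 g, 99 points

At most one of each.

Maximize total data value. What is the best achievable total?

424

Ranking by ratio (data value/g): magnetometer 1.27, multispectral imager 0.41, acoustic recorder 0.34.
Taking acoustic recorder + humidity probe + thermal camera + multispectral imager + LiDAR unit + magnetometer: 1287 g used, 424 in data value.
Runner-up acoustic recorder + humidity probe + multispectral imager + LiDAR unit + gimbal camera + magnetometer tops out at 394.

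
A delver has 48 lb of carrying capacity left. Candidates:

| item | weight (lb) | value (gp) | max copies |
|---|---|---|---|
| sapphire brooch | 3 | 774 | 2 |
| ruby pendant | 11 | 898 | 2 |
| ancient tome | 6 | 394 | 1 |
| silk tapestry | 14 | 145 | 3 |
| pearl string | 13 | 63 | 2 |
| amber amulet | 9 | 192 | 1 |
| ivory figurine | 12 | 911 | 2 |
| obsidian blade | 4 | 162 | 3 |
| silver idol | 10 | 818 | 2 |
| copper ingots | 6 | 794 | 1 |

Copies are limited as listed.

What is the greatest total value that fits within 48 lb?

5118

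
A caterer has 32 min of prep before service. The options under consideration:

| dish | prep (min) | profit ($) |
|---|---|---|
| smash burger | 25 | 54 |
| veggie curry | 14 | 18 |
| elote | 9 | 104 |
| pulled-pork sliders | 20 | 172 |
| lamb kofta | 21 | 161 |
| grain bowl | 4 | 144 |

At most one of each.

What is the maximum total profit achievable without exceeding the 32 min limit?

Greedy by ratio would take veggie curry + elote + grain bowl: 27 min used, total 266.
The 23 min tied up in veggie curry and elote is better spent on pulled-pork sliders — total rises to 316 (24 min).
The closest alternative, lamb kofta + grain bowl, reaches only 305.

316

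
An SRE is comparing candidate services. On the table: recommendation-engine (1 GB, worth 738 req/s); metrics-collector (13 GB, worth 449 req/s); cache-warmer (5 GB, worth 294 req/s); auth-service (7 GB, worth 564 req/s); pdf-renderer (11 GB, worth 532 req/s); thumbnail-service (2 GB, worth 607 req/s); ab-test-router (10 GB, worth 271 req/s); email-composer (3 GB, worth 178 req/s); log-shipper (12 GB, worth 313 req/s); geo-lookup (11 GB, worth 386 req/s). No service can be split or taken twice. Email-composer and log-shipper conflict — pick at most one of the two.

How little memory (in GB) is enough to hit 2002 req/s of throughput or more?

13

Minimise GB subject to total throughput ≥ 2002.
recommendation-engine + auth-service + thumbnail-service + email-composer reaches 2087 using 13 GB.
Any bundle with less than 13 GB falls short of 2002.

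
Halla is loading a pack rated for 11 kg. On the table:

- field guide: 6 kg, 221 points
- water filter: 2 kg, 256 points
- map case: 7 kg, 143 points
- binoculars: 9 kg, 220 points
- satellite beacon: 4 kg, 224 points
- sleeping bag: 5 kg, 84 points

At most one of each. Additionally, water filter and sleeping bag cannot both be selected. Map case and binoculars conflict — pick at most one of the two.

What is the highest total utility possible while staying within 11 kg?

480

Best packing: water filter + satellite beacon — 6 kg, 480 total.
No other feasible combination exceeds 480.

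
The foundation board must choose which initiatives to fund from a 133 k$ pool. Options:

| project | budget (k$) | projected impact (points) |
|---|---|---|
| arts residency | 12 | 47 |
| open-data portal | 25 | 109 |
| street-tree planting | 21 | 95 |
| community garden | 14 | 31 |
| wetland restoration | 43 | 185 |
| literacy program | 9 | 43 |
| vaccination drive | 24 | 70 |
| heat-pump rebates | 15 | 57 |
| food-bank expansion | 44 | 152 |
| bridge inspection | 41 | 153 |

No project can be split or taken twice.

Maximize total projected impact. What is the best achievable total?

A density-first pass picks arts residency + open-data portal + street-tree planting + wetland restoration + literacy program + heat-pump rebates — 536 at 125 k$.
The 33 k$ tied up in arts residency and street-tree planting is better spent on bridge inspection — total rises to 547 (133 k$).
That's the maximum — no swap from here does better than 547.

547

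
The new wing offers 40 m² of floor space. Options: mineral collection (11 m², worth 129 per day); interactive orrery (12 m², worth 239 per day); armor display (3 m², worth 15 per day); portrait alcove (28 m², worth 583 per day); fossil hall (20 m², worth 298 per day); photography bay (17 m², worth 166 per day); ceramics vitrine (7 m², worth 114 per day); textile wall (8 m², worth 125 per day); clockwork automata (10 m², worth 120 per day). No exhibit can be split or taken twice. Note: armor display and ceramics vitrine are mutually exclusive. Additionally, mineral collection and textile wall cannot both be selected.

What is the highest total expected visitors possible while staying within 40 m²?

822

Interactive orrery + portrait alcove uses 40 of the 40 m² and totals 822.
Runner-up armor display + portrait alcove + textile wall tops out at 723.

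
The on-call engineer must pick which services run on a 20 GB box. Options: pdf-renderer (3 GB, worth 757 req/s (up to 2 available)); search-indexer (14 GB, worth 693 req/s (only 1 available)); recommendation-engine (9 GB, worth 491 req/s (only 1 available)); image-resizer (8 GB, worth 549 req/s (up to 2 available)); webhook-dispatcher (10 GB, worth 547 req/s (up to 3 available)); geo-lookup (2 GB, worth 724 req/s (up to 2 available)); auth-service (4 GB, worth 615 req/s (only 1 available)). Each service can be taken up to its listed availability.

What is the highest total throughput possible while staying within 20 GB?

3577

Ranking by ratio (throughput/GB): geo-lookup 362.00, pdf-renderer 252.33, auth-service 153.75, image-resizer 68.62.
Best packing: 2×pdf-renderer + 2×geo-lookup + auth-service — 14 GB, 3577 total.
No other feasible combination exceeds 3577.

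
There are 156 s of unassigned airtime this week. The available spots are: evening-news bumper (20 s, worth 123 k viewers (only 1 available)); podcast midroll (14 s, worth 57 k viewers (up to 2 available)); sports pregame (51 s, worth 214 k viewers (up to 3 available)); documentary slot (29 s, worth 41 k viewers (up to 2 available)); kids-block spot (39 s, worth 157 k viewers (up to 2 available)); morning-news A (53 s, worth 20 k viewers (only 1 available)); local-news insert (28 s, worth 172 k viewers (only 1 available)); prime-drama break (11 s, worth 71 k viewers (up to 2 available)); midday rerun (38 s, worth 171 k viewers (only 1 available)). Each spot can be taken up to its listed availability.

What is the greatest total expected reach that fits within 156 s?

By expected reach per s: prime-drama break 6.45, evening-news bumper 6.15, local-news insert 6.14 lead.
The ratio heuristic lands on evening-news bumper + 2×podcast midroll + local-news insert + 2×prime-drama break + midday rerun (722) but leaves 20 s idle.
Dropping 2×podcast midroll frees 28 s; slotting in kids-block spot (39 s) lifts the total to 765 at 147 s.

765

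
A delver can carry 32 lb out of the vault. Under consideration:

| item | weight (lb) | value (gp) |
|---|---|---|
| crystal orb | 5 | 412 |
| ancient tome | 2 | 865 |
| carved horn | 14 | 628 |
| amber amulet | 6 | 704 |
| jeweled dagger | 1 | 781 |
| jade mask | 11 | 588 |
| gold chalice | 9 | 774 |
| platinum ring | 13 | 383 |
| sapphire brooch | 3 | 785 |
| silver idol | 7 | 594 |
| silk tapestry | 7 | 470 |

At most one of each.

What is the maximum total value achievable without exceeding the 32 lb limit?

4611

Density check — jeweled dagger 781.00, ancient tome 432.50, sapphire brooch 261.67 are the best per lb.
The ratio heuristic lands on ancient tome + amber amulet + jeweled dagger + gold chalice + sapphire brooch + silver idol (4503) but leaves 4 lb idle.
The 9 lb tied up in gold chalice is better spent on crystal orb + silk tapestry — total rises to 4611 (31 lb).
The closest alternative, ancient tome + amber amulet + jeweled dagger + gold chalice + sapphire brooch + silver idol, reaches only 4503.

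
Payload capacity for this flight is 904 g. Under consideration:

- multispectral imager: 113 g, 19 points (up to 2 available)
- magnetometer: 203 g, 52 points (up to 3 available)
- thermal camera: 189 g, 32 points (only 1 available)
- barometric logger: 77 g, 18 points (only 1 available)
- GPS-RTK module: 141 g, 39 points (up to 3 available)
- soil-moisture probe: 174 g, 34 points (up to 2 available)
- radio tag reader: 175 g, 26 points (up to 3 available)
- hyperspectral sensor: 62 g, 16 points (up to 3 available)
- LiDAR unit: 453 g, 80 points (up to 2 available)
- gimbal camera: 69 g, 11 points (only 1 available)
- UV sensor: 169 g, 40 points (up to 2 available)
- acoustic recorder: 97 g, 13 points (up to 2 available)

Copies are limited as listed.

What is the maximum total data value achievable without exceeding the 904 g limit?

237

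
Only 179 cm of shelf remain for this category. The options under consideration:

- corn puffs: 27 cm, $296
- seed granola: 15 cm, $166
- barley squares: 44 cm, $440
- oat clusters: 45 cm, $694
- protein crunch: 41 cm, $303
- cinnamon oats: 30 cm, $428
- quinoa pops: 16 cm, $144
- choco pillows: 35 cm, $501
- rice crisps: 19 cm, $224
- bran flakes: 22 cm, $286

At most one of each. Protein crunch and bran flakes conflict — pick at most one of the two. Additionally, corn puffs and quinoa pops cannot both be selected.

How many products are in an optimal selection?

The maximum weekly sales within 179 cm is 2429.
For example corn puffs + oat clusters + cinnamon oats + choco pillows + rice crisps + bran flakes achieves it, using 178 cm.
All optima have 6 products.

6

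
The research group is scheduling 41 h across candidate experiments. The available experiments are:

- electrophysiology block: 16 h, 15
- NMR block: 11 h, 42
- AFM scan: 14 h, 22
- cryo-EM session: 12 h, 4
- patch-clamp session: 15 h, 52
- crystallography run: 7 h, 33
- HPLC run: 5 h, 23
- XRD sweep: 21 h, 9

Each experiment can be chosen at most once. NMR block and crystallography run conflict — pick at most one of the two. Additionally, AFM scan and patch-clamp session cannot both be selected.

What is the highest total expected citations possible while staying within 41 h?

117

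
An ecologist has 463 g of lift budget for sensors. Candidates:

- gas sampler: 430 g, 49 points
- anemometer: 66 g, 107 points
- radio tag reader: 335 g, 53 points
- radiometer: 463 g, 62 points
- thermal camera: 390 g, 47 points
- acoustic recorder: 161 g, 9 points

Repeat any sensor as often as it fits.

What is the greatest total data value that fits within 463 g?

749

The ratio ordering already packs tightly: 7×anemometer, 462 g, 749.
Nothing else within 463 g beats 749.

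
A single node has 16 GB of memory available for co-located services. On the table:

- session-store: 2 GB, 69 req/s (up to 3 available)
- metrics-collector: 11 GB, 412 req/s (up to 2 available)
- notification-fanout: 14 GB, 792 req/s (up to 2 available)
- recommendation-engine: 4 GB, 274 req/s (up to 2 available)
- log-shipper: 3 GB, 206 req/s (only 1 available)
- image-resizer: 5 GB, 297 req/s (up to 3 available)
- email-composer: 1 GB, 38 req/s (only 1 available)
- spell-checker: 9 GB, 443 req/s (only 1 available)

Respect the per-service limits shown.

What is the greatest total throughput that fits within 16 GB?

1051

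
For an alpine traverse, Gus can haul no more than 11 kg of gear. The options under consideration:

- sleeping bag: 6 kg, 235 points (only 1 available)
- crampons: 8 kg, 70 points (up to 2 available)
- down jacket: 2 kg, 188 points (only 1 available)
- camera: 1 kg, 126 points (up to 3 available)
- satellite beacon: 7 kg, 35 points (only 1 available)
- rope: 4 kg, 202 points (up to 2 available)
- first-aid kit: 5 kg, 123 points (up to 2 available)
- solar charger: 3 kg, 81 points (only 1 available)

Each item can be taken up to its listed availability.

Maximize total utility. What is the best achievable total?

Taking the top-ratio items first gives down jacket + 3×camera + rope for 768 (9 kg).
Replace rope with sleeping bag: the trade gains 33 net, giving 801 at 11 kg.
Nothing else within 11 kg beats 801.

801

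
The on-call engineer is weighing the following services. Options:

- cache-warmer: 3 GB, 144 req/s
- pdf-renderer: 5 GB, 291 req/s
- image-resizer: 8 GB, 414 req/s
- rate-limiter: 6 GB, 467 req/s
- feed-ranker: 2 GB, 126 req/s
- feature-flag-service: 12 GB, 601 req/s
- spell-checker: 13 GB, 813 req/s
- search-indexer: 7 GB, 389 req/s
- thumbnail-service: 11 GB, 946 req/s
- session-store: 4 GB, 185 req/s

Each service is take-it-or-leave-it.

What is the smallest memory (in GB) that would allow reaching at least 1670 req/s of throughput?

22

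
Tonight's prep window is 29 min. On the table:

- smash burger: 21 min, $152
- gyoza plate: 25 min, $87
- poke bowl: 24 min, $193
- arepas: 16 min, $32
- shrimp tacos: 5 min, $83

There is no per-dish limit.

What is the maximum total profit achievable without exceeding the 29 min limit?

415

Ranking by ratio (profit/min): shrimp tacos 16.60, poke bowl 8.04, smash burger 7.24.
Best packing: 5×shrimp tacos — 25 min, 415 total.
No other feasible combination exceeds 415.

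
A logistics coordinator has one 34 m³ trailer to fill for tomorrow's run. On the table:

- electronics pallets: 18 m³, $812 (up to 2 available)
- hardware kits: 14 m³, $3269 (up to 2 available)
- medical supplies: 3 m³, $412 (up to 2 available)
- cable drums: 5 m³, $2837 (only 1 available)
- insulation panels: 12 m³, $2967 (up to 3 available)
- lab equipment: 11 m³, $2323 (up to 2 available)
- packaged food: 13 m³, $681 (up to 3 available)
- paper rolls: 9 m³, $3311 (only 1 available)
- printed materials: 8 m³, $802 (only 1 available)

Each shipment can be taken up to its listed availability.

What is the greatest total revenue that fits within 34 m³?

10241

Ranking by ratio (revenue/m³): cable drums 567.40, paper rolls 367.89, insulation panels 247.25.
Greedy by ratio would take 2×medical supplies + cable drums + insulation panels + paper rolls: 32 m³ used, total 9939.
The 12 m³ tied up in insulation panels is better spent on hardware kits — total rises to 10241 (34 m³).
That's the maximum — no swap from here does better than 10241.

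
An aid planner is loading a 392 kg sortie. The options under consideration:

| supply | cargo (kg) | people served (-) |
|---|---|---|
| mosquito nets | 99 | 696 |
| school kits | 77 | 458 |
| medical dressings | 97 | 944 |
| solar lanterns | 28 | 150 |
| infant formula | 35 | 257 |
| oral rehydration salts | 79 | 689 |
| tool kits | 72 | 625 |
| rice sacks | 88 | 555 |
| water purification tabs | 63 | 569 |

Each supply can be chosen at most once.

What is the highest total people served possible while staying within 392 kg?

Density check — medical dressings 9.73, water purification tabs 9.03, oral rehydration salts 8.72, tool kits 8.68 are the best per kg.
Greedy by ratio would take medical dressings + solar lanterns + infant formula + oral rehydration salts + tool kits + water purification tabs: 374 kg used, total 3234.
The 63 kg tied up in solar lanterns and infant formula is better spent on school kits — total rises to 3285 (388 kg).

3285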